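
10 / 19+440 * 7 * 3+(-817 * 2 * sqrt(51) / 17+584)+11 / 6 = 1120205 / 114-1634 * sqrt(51) / 17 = 9139.94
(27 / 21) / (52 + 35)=3 / 203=0.01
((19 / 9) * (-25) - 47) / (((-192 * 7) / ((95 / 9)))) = 42655 / 54432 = 0.78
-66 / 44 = -3 / 2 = -1.50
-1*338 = -338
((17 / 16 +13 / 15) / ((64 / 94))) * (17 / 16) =3.01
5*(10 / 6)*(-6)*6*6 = -1800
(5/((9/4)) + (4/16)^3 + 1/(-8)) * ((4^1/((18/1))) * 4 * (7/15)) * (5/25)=8519/48600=0.18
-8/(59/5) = -0.68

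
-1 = -1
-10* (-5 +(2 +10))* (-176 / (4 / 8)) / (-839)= -24640 / 839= -29.37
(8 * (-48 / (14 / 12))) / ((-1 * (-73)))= -2304 / 511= -4.51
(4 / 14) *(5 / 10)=1 / 7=0.14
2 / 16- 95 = -759 / 8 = -94.88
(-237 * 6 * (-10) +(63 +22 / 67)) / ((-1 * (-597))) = 956983 / 39999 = 23.93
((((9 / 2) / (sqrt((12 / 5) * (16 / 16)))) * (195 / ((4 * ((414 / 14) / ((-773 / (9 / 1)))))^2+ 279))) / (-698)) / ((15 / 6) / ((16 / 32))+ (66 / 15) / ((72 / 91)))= -85640843925 * sqrt(15) / 1212541693574686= -0.00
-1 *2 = -2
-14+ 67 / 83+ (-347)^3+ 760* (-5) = -3468216104 / 83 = -41785736.19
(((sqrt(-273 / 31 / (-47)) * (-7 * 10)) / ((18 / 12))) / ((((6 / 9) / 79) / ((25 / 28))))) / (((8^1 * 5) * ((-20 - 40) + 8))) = 1975 * sqrt(397761) / 1212224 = 1.03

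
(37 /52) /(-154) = -37 /8008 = -0.00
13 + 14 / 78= 514 / 39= 13.18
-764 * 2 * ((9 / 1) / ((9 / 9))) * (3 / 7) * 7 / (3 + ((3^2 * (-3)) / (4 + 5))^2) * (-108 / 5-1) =388494 / 5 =77698.80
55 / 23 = 2.39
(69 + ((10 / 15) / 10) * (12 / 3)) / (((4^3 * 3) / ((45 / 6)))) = 2.71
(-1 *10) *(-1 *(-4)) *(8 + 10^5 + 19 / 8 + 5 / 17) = -68007255 / 17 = -4000426.76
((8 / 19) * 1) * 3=24 / 19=1.26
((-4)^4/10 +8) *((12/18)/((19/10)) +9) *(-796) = -23759008/95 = -250094.82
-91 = -91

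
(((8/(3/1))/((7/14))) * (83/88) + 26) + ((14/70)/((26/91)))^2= 104017/3300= 31.52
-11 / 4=-2.75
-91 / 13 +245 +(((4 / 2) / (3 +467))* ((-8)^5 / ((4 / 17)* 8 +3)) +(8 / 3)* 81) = 8298214 / 19505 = 425.44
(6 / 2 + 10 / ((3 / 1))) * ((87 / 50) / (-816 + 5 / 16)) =-4408 / 326275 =-0.01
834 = 834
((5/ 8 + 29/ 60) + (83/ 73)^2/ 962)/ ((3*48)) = 341325457/ 44292942720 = 0.01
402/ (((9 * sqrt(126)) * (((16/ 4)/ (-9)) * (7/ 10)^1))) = -335 * sqrt(14)/ 98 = -12.79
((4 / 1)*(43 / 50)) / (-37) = -86 / 925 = -0.09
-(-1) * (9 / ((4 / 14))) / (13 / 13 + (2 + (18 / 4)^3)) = 0.33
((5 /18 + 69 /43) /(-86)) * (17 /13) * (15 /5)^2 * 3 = -74307 /96148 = -0.77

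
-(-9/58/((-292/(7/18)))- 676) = 22897465/33872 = 676.00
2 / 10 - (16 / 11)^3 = -19149 / 6655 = -2.88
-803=-803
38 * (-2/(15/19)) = -96.27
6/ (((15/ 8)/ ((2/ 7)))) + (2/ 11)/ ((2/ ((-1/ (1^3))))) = 0.82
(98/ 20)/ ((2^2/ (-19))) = -931/ 40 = -23.28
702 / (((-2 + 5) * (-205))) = -234 / 205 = -1.14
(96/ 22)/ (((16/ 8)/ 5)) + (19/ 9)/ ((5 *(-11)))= 5381/ 495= 10.87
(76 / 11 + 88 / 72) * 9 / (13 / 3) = 16.89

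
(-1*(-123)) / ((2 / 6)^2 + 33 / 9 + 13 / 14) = 15498 / 593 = 26.13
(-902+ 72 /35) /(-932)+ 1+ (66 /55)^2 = 277727 /81550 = 3.41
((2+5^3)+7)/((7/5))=670/7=95.71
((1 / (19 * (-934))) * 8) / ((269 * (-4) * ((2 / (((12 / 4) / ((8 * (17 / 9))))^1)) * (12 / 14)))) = 63 / 1298439328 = 0.00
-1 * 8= -8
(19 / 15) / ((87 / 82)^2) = 127756 / 113535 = 1.13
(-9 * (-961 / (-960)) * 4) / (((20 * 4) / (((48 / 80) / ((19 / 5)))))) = -8649 / 121600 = -0.07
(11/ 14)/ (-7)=-11/ 98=-0.11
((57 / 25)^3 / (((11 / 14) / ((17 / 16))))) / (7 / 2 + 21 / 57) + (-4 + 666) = 3205814113 / 4812500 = 666.14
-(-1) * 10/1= 10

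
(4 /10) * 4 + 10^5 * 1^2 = 500008 /5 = 100001.60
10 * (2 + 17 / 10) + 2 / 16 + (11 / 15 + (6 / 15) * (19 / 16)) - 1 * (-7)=136 / 3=45.33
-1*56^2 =-3136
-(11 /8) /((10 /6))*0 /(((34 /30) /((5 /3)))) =0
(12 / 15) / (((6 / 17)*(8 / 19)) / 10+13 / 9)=11628 / 21211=0.55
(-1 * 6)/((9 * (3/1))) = -2/9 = -0.22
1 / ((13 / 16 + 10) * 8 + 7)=2 / 187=0.01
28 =28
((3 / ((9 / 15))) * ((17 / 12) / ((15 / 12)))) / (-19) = -17 / 57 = -0.30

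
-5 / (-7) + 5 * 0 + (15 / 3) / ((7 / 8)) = 45 / 7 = 6.43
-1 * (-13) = 13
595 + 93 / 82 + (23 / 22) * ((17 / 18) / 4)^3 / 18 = 596.13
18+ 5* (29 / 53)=1099 / 53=20.74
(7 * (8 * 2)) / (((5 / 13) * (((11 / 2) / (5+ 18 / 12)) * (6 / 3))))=9464 / 55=172.07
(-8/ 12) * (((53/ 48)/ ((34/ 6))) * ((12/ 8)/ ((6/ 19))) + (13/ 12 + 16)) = -12.01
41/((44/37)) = 1517/44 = 34.48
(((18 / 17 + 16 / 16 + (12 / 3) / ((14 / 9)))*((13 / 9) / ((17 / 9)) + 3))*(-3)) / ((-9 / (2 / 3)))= 70528 / 18207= 3.87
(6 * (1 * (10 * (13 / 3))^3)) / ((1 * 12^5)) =274625 / 139968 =1.96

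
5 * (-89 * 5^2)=-11125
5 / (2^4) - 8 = -123 / 16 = -7.69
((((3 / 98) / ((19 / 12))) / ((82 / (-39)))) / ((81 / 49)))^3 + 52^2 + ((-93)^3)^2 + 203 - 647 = 8257980062654973210680 / 12763686753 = 646990185709.00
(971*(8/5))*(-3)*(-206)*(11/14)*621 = 16396531272/35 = 468472322.06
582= 582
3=3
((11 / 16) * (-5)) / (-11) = 5 / 16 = 0.31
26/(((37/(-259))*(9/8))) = -1456/9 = -161.78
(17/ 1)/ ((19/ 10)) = 170/ 19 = 8.95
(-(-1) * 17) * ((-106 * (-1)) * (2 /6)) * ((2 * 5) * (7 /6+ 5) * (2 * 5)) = 3333700 /9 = 370411.11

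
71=71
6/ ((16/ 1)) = 3/ 8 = 0.38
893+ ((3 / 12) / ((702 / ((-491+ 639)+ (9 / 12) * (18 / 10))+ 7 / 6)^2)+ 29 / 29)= 9884423407215 / 11056312201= 894.01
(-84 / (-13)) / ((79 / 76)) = 6384 / 1027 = 6.22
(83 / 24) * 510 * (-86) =-303365 / 2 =-151682.50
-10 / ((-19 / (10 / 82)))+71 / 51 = 57859 / 39729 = 1.46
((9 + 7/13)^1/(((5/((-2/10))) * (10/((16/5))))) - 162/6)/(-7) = 31481/8125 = 3.87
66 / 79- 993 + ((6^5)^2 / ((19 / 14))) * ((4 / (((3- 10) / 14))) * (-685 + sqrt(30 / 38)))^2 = 38157778215621639819 / 28519- 74223440363520 * sqrt(285) / 361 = 1334506412576108.85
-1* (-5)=5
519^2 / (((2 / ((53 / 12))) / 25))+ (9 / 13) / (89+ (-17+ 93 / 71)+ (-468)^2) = 8019491487942429 / 539271512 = 14870971.88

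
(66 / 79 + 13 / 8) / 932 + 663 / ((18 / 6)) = 130175859 / 589024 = 221.00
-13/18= -0.72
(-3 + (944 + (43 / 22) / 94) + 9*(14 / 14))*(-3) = -5893929 / 2068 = -2850.06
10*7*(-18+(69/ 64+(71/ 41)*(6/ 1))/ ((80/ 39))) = -18234531/ 20992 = -868.64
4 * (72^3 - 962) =1489144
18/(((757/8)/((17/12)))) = 0.27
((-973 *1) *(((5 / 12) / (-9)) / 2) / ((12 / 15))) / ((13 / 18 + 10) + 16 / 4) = 4865 / 2544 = 1.91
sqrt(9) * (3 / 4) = 9 / 4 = 2.25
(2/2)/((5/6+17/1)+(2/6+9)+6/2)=6/181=0.03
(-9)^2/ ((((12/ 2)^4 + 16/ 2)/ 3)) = 243/ 1304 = 0.19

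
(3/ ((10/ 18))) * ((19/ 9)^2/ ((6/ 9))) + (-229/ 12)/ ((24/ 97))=-59081/ 1440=-41.03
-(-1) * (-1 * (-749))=749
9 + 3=12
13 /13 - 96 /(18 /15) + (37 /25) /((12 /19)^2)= -75.29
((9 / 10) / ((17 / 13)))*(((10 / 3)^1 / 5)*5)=39 / 17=2.29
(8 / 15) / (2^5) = 1 / 60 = 0.02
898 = 898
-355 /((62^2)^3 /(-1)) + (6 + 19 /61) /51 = 21868091804245 /176705532901824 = 0.12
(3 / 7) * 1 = 3 / 7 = 0.43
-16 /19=-0.84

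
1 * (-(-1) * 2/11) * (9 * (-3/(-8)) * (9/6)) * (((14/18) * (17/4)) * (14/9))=4.73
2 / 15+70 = 1052 / 15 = 70.13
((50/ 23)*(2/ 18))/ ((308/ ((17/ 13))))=0.00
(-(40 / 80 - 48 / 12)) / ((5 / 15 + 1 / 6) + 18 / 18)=7 / 3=2.33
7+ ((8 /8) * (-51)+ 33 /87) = -1265 /29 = -43.62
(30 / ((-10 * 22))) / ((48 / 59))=-59 / 352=-0.17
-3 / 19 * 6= -18 / 19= -0.95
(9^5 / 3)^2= 387420489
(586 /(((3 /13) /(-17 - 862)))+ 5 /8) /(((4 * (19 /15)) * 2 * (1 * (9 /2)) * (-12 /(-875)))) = -3569196.28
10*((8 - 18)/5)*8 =-160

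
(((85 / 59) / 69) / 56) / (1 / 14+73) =0.00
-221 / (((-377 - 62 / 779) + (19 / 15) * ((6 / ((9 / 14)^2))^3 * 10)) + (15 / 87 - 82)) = -294808686939 / 51098152184476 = -0.01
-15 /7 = -2.14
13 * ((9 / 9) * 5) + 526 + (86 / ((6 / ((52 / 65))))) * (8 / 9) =81161 / 135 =601.19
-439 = -439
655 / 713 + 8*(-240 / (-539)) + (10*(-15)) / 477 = 254583445 / 61104813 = 4.17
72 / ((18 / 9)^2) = 18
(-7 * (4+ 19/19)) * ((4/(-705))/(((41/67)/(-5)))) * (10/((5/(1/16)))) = -2345/11562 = -0.20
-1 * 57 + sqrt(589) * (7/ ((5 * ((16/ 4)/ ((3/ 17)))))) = -57 + 21 * sqrt(589)/ 340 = -55.50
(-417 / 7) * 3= -1251 / 7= -178.71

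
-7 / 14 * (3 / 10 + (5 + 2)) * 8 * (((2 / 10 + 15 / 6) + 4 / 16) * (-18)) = 38763 / 25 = 1550.52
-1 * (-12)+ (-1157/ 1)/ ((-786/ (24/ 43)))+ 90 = 579194/ 5633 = 102.82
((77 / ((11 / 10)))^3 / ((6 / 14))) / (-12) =-600250 / 9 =-66694.44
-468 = -468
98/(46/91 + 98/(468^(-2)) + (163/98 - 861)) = 124852/27344490297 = 0.00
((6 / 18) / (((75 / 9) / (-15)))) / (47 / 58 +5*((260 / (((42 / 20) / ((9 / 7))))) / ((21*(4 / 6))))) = -59682 / 5735605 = -0.01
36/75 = 12/25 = 0.48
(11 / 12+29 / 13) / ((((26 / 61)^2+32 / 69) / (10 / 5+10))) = 58.52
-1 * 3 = -3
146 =146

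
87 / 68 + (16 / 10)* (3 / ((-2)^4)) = 537 / 340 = 1.58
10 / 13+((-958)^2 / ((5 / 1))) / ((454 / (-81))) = -483191396 / 14755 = -32747.64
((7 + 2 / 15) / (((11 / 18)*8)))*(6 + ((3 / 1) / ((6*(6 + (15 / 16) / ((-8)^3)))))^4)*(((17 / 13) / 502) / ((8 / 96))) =0.27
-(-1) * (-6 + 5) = -1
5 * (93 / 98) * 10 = 2325 / 49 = 47.45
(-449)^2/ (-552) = -201601/ 552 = -365.22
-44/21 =-2.10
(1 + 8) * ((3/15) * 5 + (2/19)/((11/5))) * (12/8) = 5913/418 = 14.15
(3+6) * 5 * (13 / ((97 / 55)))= 32175 / 97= 331.70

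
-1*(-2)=2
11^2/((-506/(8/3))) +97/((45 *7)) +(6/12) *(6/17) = -18878/123165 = -0.15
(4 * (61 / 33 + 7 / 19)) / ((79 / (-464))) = -2579840 / 49533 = -52.08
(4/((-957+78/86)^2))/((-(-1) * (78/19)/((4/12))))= 35131/98876497824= 0.00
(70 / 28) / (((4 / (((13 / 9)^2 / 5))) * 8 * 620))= 169 / 3214080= 0.00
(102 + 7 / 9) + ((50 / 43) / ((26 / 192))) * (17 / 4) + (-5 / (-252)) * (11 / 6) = 117744145 / 845208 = 139.31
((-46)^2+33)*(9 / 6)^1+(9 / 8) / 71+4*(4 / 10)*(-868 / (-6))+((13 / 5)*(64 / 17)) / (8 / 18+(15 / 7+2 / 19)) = 1614549607157 / 466819320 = 3458.62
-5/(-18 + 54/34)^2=-1445/77841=-0.02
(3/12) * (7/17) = 7/68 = 0.10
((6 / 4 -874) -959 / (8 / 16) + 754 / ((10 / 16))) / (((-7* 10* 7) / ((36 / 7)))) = 20367 / 1225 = 16.63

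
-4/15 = -0.27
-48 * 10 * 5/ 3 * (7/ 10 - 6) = 4240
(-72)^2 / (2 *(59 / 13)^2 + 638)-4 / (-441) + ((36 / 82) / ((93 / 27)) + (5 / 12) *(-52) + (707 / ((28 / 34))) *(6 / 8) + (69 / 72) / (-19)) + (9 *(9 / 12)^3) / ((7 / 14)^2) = 394299198429301 / 611208098928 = 645.11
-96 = -96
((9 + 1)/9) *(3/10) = 1/3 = 0.33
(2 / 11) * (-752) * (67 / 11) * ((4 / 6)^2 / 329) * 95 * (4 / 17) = -3258880 / 129591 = -25.15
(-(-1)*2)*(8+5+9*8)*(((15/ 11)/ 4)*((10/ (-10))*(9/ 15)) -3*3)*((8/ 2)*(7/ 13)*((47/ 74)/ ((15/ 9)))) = -1284.35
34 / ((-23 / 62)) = -2108 / 23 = -91.65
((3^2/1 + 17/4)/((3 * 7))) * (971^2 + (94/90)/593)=333366185749/560385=594887.77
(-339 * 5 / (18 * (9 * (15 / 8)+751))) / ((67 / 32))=-72320 / 1234743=-0.06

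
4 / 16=1 / 4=0.25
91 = 91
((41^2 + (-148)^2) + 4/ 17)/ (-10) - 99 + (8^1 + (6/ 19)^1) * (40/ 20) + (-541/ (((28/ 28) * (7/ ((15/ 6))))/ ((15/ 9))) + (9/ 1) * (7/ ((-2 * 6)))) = -375529367/ 135660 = -2768.17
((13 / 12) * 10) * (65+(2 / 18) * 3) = 6370 / 9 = 707.78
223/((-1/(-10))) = 2230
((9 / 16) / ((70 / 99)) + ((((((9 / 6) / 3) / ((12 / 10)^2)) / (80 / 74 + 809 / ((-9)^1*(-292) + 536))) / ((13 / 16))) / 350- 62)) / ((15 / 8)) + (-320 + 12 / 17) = -230044948846613 / 653655611700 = -351.94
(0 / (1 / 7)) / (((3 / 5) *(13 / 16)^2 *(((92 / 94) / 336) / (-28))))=0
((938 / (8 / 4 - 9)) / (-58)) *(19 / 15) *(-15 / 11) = -1273 / 319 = -3.99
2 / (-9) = -2 / 9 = -0.22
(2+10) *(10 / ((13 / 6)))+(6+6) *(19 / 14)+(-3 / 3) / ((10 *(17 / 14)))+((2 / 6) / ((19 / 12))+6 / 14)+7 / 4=43488163 / 587860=73.98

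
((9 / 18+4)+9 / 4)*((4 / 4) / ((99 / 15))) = 45 / 44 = 1.02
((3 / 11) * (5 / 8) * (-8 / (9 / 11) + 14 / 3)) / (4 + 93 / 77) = -805 / 4812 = -0.17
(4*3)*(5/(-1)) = -60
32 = 32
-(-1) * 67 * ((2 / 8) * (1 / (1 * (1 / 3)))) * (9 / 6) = 603 / 8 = 75.38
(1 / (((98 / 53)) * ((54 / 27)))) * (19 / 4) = 1007 / 784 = 1.28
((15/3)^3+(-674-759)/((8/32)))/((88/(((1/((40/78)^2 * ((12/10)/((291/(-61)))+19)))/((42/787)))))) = -10333934091/42676480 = -242.15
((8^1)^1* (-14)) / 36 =-28 / 9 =-3.11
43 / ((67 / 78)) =3354 / 67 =50.06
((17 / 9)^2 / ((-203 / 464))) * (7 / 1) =-57.09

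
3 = 3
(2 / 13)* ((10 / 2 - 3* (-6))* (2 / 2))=3.54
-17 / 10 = -1.70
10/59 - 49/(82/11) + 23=80293/4838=16.60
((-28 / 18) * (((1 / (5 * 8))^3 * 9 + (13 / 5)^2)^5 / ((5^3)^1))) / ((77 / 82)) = -621530403522921856371796968209 / 3321888768000000000000000000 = -187.10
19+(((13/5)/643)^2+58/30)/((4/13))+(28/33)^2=292697166382/11256149025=26.00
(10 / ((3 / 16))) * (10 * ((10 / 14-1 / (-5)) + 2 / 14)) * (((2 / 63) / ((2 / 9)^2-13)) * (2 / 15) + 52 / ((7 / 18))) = 3875080448 / 51401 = 75389.20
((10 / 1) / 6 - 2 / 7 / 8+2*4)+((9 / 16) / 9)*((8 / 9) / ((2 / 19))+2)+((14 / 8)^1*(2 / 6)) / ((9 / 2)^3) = 1260253 / 122472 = 10.29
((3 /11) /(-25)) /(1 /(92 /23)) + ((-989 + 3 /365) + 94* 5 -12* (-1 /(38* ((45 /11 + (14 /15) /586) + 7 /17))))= -732777368047266 /1411996826075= -518.97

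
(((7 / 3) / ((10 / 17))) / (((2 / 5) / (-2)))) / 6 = -119 / 36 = -3.31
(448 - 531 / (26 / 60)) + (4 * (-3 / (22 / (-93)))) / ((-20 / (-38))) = -486917 / 715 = -681.00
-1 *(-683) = 683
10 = 10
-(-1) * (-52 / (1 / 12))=-624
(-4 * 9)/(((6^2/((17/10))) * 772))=-17/7720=-0.00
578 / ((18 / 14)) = 4046 / 9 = 449.56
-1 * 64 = -64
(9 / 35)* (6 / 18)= 3 / 35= 0.09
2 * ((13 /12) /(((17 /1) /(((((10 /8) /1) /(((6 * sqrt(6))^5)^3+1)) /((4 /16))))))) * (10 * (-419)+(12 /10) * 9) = 135824 /5301227514236492681687258182006603725 - 5959128767557363826688 * sqrt(6) /1767075838078830893895752727335534575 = -0.00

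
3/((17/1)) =3/17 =0.18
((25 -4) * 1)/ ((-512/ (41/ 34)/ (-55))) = 47355/ 17408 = 2.72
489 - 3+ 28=514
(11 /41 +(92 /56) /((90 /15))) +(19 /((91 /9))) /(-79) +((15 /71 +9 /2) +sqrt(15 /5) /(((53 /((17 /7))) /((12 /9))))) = 68 * sqrt(3) /1113 +1313285153 /251126148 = 5.34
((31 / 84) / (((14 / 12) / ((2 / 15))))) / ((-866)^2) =31 / 551217660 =0.00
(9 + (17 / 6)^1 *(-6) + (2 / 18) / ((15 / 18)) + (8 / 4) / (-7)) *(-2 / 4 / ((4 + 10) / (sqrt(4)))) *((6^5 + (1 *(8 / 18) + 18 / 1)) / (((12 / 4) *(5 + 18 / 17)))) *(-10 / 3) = -1020822800 / 1226421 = -832.36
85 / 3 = 28.33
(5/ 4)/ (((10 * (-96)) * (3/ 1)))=-1/ 2304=-0.00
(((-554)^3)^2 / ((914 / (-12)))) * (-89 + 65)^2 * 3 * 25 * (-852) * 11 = 70230517003111422269030400 / 457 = 153677280094335716124793.00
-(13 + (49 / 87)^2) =-100798 / 7569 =-13.32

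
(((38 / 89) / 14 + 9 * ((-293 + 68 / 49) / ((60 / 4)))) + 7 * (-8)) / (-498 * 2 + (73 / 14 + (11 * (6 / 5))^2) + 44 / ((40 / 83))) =0.32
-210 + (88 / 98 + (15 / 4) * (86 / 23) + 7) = -188.08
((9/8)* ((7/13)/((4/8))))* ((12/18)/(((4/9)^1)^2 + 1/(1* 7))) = 11907/5018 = 2.37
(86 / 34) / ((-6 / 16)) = -344 / 51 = -6.75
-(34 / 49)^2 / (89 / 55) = -63580 / 213689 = -0.30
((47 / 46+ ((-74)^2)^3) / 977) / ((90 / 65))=32731827041953 / 269652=121385441.39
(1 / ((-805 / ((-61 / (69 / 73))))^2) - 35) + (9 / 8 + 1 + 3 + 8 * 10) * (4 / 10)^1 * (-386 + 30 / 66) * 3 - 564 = -5427653931959719 / 135750869100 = -39982.46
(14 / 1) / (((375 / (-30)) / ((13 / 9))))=-364 / 225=-1.62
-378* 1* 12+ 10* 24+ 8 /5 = -21472 /5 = -4294.40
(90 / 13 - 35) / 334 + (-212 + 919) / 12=1532707 / 26052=58.83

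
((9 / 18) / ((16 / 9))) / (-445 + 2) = -9 / 14176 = -0.00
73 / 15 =4.87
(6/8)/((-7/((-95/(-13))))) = -285/364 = -0.78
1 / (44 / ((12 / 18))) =1 / 66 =0.02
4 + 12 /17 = 80 /17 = 4.71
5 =5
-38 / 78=-19 / 39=-0.49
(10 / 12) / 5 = 1 / 6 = 0.17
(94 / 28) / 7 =47 / 98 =0.48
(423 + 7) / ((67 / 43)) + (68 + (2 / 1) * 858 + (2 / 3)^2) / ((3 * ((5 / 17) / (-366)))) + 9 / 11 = -4907828119 / 6633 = -739910.77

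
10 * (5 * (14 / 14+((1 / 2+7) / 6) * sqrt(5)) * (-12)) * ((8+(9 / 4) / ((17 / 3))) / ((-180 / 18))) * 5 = 42825 / 17+214125 * sqrt(5) / 68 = 9560.27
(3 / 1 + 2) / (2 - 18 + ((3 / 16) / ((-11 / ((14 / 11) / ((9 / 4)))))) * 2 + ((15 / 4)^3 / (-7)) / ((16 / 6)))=-1300992 / 4903267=-0.27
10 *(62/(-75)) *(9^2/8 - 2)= -403/6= -67.17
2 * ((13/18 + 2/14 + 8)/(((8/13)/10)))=72605/252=288.12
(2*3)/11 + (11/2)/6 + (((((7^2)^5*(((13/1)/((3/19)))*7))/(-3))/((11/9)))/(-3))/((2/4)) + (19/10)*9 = 591999643427/20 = 29599982171.35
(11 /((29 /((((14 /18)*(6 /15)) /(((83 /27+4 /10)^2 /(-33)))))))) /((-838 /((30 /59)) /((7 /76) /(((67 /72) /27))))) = 2143478700 /4096774329773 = 0.00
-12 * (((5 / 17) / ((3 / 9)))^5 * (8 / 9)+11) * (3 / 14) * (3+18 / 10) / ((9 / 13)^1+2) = -91503886032 / 1739324825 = -52.61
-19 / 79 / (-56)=19 / 4424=0.00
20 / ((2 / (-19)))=-190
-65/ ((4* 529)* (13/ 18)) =-45/ 1058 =-0.04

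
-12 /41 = -0.29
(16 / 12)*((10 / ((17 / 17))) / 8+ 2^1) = 4.33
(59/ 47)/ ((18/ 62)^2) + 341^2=442738466/ 3807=116295.89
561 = 561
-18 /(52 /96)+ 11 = -289 /13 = -22.23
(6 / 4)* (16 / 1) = 24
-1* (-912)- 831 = 81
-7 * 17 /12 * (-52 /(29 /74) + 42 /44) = 10001593 /7656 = 1306.37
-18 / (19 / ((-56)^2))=-56448 / 19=-2970.95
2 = 2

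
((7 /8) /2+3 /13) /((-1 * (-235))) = 139 /48880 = 0.00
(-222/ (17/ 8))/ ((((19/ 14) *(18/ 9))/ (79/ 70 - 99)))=357864/ 95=3766.99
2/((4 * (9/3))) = 0.17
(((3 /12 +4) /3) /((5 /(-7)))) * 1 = -1.98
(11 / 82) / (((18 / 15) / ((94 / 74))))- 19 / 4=-20971 / 4551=-4.61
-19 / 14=-1.36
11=11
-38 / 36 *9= -19 / 2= -9.50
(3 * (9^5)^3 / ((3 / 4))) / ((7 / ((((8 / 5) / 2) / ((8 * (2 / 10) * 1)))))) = 411782264189298 / 7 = 58826037741328.29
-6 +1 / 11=-65 / 11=-5.91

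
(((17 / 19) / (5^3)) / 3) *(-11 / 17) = -11 / 7125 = -0.00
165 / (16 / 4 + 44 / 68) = 2805 / 79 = 35.51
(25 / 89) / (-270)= -5 / 4806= -0.00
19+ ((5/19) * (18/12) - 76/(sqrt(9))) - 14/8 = -1753/228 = -7.69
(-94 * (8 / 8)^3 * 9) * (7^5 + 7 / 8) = -14219462.25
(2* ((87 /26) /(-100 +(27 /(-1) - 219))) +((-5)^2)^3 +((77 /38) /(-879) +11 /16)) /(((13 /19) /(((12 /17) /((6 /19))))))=178420210728421 /3495107928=51048.56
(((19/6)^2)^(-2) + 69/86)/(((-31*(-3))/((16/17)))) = 24276280/2953204181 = 0.01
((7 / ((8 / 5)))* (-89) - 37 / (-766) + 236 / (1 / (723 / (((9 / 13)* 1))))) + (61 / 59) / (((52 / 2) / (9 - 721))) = 1734682396675 / 7050264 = 246045.03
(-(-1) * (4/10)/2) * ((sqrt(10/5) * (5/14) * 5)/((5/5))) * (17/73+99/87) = 7255 * sqrt(2)/14819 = 0.69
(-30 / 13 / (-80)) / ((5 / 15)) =9 / 104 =0.09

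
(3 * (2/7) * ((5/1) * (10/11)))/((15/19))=4.94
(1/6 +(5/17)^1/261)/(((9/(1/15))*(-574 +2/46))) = -34247/15814665990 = -0.00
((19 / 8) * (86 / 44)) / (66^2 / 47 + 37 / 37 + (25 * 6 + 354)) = 38399 / 4944016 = 0.01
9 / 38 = 0.24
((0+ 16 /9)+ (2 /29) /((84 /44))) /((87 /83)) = 275062 /158949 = 1.73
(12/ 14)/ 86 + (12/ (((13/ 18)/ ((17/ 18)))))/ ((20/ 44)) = 675639/ 19565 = 34.53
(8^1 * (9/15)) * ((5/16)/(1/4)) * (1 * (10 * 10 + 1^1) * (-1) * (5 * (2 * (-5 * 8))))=242400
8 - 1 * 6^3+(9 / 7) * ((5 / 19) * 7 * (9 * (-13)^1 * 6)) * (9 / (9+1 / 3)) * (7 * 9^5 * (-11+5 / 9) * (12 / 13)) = 121391749268 / 19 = 6389039435.16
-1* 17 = -17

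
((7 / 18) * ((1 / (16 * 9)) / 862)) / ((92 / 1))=7 / 205555968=0.00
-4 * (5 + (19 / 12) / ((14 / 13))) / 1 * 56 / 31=-4348 / 93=-46.75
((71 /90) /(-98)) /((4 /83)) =-5893 /35280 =-0.17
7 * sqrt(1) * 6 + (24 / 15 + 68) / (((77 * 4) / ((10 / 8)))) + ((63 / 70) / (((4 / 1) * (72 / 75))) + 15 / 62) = 6532173 / 152768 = 42.76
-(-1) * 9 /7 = 1.29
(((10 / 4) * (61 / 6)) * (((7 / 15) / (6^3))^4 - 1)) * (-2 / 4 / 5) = 6722175951213539 / 2644790538240000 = 2.54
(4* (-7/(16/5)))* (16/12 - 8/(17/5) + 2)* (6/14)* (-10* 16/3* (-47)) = -470000/51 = -9215.69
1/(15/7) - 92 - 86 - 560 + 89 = -9728/15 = -648.53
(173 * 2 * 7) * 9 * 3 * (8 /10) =52315.20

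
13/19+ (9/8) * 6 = 565/76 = 7.43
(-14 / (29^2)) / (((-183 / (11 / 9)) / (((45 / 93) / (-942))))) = -385 / 6741413109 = -0.00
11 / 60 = 0.18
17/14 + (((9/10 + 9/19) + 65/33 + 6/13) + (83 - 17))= 20260714/285285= 71.02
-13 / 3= -4.33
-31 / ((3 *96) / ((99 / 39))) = -341 / 1248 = -0.27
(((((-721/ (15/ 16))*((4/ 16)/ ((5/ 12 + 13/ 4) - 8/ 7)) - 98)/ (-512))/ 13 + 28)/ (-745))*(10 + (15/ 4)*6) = -24716839/ 20216320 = -1.22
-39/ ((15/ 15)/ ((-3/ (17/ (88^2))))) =906048/ 17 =53296.94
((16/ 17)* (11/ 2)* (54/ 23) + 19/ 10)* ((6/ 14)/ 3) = 54949/ 27370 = 2.01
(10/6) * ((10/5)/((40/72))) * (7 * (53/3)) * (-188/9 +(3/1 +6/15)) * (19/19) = -583954/45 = -12976.76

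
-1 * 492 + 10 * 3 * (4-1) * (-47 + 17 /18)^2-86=3425801 /18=190322.28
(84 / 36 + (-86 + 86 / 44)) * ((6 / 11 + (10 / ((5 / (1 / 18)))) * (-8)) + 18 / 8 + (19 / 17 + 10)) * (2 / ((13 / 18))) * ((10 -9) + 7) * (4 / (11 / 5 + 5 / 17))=-9457056940 / 250107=-37812.04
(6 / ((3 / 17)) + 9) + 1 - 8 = 36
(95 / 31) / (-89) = -0.03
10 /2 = 5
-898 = -898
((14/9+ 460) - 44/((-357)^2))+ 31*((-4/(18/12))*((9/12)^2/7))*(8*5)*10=-93275150/42483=-2195.59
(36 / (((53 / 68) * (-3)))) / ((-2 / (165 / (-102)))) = -660 / 53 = -12.45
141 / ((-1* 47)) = -3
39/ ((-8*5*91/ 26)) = -39/ 140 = -0.28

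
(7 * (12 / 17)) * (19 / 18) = 266 / 51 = 5.22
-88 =-88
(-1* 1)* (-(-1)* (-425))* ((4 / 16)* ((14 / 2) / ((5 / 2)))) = 595 / 2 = 297.50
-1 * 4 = -4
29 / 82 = 0.35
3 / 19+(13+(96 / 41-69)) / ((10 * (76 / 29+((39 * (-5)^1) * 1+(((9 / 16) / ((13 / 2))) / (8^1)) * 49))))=670214537 / 3605943481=0.19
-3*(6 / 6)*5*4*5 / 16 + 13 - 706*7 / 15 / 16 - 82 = -13001 / 120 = -108.34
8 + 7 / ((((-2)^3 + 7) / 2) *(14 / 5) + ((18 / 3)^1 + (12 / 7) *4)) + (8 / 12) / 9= 94033 / 10827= 8.69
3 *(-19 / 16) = -3.56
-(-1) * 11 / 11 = 1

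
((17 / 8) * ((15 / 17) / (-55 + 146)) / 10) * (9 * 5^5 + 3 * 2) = 84393 / 1456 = 57.96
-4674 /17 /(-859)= 0.32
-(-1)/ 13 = 1/ 13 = 0.08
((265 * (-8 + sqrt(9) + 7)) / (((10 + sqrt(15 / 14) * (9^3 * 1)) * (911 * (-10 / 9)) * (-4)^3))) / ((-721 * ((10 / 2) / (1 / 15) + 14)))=477 / 212993143630256- 347733 * sqrt(210) / 29819040108235840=-0.00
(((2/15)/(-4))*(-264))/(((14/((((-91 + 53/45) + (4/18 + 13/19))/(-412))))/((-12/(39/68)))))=-12636712/4452175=-2.84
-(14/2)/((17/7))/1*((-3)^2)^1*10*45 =-198450/17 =-11673.53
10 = 10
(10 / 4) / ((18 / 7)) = 0.97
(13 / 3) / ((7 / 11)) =143 / 21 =6.81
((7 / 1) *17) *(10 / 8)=595 / 4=148.75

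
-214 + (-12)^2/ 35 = -7346/ 35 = -209.89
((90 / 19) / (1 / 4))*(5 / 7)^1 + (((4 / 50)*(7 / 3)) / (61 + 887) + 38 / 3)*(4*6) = 250228324 / 788025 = 317.54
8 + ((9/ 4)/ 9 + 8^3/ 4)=545/ 4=136.25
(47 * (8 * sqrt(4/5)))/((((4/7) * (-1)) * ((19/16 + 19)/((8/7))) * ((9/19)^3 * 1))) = -8687104 * sqrt(5)/61965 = -313.48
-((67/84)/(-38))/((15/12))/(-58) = -67/231420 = -0.00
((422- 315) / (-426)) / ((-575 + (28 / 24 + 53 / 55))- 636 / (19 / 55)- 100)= 111815 / 1119122803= 0.00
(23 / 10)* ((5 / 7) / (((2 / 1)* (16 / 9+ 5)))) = 207 / 1708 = 0.12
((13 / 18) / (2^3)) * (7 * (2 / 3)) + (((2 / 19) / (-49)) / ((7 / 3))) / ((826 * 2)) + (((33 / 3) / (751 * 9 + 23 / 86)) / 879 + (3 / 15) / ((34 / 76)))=0.87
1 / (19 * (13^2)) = 0.00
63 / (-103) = -63 / 103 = -0.61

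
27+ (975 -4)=998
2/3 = 0.67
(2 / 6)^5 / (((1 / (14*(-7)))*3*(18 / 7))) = -343 / 6561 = -0.05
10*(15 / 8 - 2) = -5 / 4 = -1.25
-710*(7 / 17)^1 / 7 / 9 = -710 / 153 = -4.64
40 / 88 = 5 / 11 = 0.45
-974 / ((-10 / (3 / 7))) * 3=4383 / 35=125.23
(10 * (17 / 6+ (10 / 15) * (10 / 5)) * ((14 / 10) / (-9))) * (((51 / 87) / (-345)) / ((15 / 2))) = 238 / 162081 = 0.00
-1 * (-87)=87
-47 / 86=-0.55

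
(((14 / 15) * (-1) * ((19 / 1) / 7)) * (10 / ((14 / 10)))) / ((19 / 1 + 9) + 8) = -95 / 189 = -0.50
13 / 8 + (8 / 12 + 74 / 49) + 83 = 102079 / 1176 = 86.80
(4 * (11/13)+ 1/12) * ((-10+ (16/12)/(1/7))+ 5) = 541/36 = 15.03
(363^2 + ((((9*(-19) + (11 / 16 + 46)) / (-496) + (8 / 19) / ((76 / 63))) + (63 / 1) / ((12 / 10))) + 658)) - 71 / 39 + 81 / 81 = 132479.28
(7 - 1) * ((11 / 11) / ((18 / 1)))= 1 / 3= 0.33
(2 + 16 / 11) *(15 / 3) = 190 / 11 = 17.27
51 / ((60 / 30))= 25.50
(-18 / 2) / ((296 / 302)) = -1359 / 148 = -9.18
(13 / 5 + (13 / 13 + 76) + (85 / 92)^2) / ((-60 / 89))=-303026933 / 2539200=-119.34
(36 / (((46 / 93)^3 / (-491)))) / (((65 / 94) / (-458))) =76513167827658 / 790855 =96747403.54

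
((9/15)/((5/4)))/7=12/175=0.07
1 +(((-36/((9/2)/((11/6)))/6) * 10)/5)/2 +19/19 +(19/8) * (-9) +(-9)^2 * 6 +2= 33565/72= 466.18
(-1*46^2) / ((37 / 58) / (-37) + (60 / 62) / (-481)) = 109903.14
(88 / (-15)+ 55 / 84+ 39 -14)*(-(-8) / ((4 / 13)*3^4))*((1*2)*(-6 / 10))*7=-108043 / 2025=-53.35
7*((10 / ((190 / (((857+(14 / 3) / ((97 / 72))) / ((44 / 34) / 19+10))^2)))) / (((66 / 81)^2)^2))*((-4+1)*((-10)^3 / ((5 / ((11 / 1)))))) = 40292295.06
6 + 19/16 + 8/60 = 1757/240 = 7.32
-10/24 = -5/12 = -0.42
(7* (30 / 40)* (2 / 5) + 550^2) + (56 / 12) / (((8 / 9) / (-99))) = 6039647 / 20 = 301982.35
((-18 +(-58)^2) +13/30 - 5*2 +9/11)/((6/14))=7709051/990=7786.92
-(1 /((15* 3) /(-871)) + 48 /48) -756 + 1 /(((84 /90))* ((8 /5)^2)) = -29724949 /40320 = -737.23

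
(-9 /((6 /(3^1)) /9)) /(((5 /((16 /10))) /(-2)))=648 /25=25.92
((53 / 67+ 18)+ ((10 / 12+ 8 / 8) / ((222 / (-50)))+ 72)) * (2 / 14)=4032853 / 312354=12.91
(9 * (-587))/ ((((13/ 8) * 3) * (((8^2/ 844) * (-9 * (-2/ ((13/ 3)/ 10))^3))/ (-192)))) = 20931833/ 6750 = 3101.01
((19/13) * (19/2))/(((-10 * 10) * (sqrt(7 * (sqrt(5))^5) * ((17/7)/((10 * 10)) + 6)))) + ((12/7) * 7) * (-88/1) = -1056 -361 * 5^(3/4) * sqrt(7)/2741050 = -1056.00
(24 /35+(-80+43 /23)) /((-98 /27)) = 1683261 /78890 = 21.34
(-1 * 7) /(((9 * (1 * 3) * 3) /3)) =-7 /27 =-0.26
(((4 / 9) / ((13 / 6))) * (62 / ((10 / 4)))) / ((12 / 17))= 4216 / 585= 7.21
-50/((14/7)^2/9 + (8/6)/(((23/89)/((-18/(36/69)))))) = 225/799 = 0.28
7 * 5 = 35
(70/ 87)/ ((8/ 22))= 385/ 174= 2.21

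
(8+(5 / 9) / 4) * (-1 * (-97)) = 28421 / 36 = 789.47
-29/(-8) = 29/8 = 3.62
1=1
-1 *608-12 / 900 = -45601 / 75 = -608.01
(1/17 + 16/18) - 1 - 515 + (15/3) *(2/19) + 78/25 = -37166429/72675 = -511.41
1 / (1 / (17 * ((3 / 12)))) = 17 / 4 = 4.25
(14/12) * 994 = 1159.67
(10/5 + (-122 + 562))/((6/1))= 221/3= 73.67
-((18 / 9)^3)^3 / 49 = -512 / 49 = -10.45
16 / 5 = 3.20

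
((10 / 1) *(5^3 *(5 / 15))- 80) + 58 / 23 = 23404 / 69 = 339.19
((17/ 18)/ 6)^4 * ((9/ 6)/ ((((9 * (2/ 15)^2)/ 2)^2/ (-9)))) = -52200625/ 40310784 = -1.29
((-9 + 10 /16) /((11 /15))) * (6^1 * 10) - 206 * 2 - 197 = -28473 /22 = -1294.23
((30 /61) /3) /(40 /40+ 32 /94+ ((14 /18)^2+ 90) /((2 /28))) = 7614 /58976813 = 0.00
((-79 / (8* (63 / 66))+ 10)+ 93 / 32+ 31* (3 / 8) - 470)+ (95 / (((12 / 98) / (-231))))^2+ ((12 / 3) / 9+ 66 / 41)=2654820778079431 / 82656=32118911852.49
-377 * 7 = -2639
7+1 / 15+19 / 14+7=3239 / 210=15.42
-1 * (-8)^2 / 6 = -32 / 3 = -10.67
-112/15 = -7.47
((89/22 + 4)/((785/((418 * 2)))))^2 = 45239076/616225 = 73.41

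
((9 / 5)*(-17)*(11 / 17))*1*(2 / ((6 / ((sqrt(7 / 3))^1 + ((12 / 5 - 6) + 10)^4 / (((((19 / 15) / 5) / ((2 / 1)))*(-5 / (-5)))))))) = -207618048 / 2375 - 11*sqrt(21) / 5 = -87428.21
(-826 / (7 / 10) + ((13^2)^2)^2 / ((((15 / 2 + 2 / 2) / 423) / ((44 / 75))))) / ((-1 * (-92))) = 2530396571167 / 9775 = 258864099.35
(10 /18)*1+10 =95 /9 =10.56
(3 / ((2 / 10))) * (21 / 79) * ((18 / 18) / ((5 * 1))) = 63 / 79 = 0.80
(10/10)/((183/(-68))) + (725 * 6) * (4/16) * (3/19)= 1191491/6954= 171.34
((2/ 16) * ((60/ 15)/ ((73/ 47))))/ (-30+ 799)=47/ 112274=0.00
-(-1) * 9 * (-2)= -18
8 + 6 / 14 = 59 / 7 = 8.43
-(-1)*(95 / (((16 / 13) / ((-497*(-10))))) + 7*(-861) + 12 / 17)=51352999 / 136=377595.58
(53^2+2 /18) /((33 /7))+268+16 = 261322 /297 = 879.87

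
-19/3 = -6.33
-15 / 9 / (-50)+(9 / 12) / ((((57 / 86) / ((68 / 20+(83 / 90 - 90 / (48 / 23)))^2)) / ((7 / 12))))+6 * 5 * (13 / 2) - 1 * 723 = 27533458381 / 59097600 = 465.90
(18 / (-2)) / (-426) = 3 / 142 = 0.02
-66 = -66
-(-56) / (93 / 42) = 784 / 31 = 25.29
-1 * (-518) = 518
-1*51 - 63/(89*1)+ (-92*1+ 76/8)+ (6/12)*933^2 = 38724816/89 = 435110.29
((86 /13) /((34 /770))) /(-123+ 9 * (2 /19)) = -629090 /512499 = -1.23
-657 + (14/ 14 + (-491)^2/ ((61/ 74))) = 17799978/ 61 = 291802.92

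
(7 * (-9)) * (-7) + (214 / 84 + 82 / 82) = 18671 / 42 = 444.55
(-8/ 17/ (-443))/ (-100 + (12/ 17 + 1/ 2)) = -16/ 1488037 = -0.00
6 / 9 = 2 / 3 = 0.67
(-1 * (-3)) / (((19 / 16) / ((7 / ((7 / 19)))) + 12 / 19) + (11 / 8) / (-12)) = 5472 / 1057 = 5.18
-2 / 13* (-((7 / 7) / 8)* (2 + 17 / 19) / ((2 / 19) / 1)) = 55 / 104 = 0.53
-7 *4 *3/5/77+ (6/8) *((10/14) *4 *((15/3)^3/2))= 102957/770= 133.71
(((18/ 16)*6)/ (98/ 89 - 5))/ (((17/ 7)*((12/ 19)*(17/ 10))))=-0.66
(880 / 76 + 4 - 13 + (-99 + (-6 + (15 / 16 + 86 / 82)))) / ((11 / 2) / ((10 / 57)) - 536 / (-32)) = -6259095 / 2997592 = -2.09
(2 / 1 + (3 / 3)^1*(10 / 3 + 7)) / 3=37 / 9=4.11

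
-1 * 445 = -445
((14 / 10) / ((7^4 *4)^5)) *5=1 / 11672468669822098432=0.00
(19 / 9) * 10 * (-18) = -380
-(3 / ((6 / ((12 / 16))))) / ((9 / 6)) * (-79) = 79 / 4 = 19.75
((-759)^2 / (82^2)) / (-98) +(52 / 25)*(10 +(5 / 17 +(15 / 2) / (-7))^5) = 7756363542013207 / 401146050229190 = 19.34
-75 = -75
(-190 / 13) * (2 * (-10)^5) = 38000000 / 13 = 2923076.92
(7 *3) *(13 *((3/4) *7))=5733/4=1433.25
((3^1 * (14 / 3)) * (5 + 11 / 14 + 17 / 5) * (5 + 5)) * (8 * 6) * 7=432096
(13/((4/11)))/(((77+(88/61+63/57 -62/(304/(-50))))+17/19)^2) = 768356732/176573922849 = 0.00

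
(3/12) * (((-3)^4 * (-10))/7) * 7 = -405/2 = -202.50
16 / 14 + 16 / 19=264 / 133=1.98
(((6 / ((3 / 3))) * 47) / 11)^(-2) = 121 / 79524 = 0.00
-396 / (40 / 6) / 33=-9 / 5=-1.80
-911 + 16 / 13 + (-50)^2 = 20673 / 13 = 1590.23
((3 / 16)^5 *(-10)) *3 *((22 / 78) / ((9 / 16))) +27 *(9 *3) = 729.00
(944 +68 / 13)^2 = 901039.05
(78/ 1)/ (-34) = -39/ 17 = -2.29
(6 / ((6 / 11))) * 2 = 22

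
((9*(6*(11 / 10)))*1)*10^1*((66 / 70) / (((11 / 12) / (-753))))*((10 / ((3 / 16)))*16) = -392585801.14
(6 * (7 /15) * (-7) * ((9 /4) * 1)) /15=-147 /50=-2.94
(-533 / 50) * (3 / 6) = -533 / 100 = -5.33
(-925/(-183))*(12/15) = 740/183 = 4.04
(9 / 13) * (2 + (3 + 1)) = 54 / 13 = 4.15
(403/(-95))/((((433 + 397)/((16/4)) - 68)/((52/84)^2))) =-4394/377055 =-0.01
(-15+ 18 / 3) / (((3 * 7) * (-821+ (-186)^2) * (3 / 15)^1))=-3 / 47285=-0.00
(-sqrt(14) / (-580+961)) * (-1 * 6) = 2 * sqrt(14) / 127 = 0.06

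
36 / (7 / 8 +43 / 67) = 23.73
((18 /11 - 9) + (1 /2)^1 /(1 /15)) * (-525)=-1575 /22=-71.59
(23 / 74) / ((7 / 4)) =46 / 259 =0.18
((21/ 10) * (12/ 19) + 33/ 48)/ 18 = 3061/ 27360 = 0.11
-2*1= -2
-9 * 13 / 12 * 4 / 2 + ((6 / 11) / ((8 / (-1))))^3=-1661115 / 85184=-19.50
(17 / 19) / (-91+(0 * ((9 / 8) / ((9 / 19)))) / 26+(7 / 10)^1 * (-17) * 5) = -34 / 5719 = -0.01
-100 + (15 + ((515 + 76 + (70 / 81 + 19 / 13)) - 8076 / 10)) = -1575679 / 5265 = -299.27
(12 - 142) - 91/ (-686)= -129.87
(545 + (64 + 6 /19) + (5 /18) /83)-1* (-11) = 17608379 /28386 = 620.32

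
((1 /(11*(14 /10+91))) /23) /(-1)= -0.00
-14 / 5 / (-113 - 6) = 2 / 85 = 0.02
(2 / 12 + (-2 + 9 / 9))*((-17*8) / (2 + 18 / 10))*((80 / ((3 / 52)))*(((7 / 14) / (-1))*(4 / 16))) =-884000 / 171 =-5169.59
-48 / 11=-4.36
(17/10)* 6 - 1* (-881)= 4456/5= 891.20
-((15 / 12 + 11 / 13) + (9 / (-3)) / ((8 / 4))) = -0.60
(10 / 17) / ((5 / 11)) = 1.29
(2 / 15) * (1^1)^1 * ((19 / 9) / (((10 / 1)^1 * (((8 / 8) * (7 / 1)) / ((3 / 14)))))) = 19 / 22050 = 0.00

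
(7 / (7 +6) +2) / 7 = 33 / 91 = 0.36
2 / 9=0.22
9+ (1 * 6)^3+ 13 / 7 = 1588 / 7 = 226.86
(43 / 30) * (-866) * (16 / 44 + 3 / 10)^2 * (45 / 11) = -297661953 / 133100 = -2236.38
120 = 120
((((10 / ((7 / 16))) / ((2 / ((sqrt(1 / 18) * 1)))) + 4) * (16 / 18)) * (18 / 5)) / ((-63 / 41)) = -2624 / 315-5248 * sqrt(2) / 1323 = -13.94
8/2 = 4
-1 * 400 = -400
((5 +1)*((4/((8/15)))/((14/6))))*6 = 810/7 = 115.71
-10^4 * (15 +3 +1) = -190000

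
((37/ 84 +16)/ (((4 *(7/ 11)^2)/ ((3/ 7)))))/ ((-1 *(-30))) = 167101/ 1152480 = 0.14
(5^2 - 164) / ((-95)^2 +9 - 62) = -139 / 8972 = -0.02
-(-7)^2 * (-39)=1911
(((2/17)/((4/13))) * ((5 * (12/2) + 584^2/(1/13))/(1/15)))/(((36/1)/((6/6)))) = 144097135/204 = 706358.50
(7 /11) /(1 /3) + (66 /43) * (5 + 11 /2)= 18.03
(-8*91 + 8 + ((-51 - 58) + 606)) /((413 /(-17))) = 3791 /413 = 9.18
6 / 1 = 6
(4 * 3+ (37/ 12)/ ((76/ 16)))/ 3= 4.22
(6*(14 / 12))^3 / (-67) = -343 / 67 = -5.12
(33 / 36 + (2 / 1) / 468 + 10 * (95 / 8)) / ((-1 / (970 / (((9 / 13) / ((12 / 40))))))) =-2716291 / 54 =-50301.69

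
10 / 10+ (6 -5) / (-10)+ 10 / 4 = 17 / 5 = 3.40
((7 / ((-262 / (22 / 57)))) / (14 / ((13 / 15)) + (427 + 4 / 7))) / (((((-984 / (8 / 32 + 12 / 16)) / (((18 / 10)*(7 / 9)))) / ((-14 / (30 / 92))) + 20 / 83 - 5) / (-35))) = 4588092509 / 65499126349341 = 0.00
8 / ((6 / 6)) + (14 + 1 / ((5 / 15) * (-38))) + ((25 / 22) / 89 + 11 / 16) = 6732467 / 297616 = 22.62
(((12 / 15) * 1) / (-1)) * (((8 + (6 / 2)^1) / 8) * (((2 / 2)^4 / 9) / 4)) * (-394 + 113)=3091 / 360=8.59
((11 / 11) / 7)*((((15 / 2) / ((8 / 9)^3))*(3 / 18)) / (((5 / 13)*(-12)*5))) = -3159 / 286720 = -0.01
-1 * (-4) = 4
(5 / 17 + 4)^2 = 5329 / 289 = 18.44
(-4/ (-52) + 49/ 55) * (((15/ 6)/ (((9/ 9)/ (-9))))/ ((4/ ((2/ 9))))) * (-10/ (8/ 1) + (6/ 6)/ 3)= 173/ 156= 1.11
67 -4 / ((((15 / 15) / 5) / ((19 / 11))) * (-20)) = 756 / 11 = 68.73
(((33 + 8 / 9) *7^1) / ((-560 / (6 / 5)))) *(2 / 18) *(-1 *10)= 0.56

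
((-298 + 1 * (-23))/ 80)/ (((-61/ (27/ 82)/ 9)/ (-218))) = -42.49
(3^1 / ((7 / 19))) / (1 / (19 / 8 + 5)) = 3363 / 56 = 60.05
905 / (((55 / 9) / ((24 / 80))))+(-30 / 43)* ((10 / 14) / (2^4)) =5879823 / 132440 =44.40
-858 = -858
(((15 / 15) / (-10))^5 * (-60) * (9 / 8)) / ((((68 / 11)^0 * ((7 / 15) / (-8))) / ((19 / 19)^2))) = -81 / 7000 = -0.01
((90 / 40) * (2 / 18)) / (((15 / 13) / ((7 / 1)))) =91 / 60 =1.52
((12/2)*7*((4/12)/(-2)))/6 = -7/6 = -1.17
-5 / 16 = -0.31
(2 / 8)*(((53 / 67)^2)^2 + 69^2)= 47973688781 / 40302242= 1190.35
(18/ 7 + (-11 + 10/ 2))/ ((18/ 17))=-68/ 21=-3.24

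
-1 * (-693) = 693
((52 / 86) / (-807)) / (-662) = 13 / 11486031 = 0.00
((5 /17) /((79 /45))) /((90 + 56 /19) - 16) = 4275 /1963466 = 0.00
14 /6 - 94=-275 /3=-91.67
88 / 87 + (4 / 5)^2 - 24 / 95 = 57808 / 41325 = 1.40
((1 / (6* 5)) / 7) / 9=1 / 1890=0.00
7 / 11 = 0.64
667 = 667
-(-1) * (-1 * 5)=-5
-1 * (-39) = 39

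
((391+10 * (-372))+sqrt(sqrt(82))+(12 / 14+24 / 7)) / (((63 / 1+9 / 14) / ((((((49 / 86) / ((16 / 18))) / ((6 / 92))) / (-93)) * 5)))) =131143355 / 4750812 - 39445 * 82^(1 / 4) / 4750812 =27.58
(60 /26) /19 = 30 /247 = 0.12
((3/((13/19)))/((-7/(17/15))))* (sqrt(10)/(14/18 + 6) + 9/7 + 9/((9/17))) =-13.31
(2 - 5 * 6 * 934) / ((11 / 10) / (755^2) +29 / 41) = -6548093784500 / 165307701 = -39611.55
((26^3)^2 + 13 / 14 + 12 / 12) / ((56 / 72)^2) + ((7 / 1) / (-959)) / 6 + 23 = 510656717.13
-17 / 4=-4.25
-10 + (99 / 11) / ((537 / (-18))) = -10.30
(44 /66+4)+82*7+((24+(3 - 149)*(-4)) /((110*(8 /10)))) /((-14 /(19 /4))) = 576.32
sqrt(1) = 1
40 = 40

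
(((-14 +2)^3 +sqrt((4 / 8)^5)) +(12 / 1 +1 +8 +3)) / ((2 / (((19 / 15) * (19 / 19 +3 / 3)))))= -10792 / 5 +19 * sqrt(2) / 120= -2158.18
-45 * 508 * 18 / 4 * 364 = -37444680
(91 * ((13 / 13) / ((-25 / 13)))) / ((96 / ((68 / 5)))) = -20111 / 3000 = -6.70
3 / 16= 0.19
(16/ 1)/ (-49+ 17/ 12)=-192/ 571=-0.34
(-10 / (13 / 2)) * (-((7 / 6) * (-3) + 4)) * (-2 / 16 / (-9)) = 5 / 468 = 0.01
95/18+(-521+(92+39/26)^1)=-3800/9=-422.22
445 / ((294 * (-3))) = -445 / 882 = -0.50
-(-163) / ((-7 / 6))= -978 / 7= -139.71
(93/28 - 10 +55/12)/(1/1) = -44/21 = -2.10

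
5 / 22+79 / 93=1.08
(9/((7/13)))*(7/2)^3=5733/8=716.62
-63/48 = -21/16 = -1.31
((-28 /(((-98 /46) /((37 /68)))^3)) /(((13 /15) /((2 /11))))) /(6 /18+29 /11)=27733277295 /841581885872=0.03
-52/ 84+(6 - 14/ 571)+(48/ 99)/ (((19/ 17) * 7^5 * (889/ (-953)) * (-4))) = 28653120645113/ 5349283438191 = 5.36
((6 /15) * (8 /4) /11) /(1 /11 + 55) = 2 /1515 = 0.00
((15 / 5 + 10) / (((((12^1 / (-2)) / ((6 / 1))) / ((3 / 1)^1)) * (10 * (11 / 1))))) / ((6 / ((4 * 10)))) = -26 / 11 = -2.36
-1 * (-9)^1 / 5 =9 / 5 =1.80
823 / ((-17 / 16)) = -13168 / 17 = -774.59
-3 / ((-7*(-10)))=-3 / 70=-0.04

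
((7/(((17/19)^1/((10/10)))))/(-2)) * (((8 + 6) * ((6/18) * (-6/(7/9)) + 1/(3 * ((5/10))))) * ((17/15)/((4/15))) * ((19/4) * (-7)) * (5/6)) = -442225/36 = -12284.03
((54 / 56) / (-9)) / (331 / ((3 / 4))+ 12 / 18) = -3 / 12376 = -0.00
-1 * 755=-755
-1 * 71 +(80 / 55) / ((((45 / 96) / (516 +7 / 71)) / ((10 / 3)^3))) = 3747751669 / 63261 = 59242.69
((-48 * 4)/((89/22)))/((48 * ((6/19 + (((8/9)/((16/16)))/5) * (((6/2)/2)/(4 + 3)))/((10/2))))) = -438900/31417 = -13.97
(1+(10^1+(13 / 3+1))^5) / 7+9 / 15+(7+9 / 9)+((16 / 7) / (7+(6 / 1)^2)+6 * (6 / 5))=44287889822 / 365715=121099.46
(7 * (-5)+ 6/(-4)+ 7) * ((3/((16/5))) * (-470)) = 207975/16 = 12998.44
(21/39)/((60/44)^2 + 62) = 0.01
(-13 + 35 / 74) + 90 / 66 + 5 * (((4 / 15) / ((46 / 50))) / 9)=-5561627 / 505494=-11.00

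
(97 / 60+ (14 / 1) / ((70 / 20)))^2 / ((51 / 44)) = 1249259 / 45900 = 27.22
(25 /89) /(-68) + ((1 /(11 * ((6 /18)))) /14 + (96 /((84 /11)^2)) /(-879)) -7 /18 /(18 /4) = -5647078201 /77417710524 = -0.07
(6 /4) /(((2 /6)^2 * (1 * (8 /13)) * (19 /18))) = 3159 /152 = 20.78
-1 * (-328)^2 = -107584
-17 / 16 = -1.06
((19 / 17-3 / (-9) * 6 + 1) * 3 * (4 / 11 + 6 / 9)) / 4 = 35 / 11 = 3.18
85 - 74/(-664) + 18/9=28921/332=87.11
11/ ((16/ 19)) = 209/ 16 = 13.06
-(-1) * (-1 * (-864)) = 864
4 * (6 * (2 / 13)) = 48 / 13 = 3.69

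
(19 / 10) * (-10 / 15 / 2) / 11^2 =-19 / 3630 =-0.01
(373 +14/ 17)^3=256653188875/ 4913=52239606.94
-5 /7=-0.71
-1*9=-9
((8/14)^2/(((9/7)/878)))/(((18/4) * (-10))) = -14048/2835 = -4.96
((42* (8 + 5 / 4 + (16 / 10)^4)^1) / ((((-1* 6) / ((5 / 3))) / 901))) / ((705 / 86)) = -10714880309 / 528750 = -20264.55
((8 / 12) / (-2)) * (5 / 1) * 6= -10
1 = 1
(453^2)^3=8641501547944329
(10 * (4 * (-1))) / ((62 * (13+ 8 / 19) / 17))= -0.82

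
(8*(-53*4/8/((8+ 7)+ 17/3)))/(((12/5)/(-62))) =265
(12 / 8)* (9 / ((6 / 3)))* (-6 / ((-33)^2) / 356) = -9 / 86152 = -0.00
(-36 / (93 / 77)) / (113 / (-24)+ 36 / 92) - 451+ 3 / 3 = -32732802 / 73873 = -443.10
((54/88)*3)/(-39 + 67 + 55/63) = 5103/80036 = 0.06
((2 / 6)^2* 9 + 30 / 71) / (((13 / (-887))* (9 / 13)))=-89587 / 639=-140.20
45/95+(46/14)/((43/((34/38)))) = 3100/5719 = 0.54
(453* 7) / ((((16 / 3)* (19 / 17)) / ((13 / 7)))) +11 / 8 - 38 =289205 / 304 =951.33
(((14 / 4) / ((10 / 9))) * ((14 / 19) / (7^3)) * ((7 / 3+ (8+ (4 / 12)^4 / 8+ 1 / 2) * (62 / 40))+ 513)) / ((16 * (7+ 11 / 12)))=6849499 / 242592000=0.03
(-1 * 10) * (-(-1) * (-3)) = 30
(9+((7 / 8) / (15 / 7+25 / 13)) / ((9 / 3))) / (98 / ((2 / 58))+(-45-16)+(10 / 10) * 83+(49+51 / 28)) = 0.00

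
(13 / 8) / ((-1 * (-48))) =13 / 384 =0.03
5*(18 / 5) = 18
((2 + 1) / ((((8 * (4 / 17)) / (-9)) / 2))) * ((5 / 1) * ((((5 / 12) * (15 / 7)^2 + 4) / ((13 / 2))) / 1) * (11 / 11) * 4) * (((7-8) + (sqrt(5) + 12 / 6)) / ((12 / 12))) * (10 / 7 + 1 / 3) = -32805495 * sqrt(5) / 35672-32805495 / 35672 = -2976.03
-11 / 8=-1.38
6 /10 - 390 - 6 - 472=-4337 /5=-867.40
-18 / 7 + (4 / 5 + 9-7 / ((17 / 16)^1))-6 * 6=-21039 / 595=-35.36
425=425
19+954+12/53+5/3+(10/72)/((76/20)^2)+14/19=672008809/688788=975.64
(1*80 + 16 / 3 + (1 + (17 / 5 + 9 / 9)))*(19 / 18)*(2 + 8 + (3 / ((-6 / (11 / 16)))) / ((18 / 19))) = 143543309 / 155520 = 922.99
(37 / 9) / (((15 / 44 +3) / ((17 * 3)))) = 27676 / 441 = 62.76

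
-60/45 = -1.33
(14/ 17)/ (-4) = -0.21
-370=-370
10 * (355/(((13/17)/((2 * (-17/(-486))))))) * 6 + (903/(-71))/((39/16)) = 145294804/74763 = 1943.41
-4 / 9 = -0.44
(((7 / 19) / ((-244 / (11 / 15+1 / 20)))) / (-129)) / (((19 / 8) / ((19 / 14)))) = 47 / 8970660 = 0.00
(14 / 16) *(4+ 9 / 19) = 595 / 152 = 3.91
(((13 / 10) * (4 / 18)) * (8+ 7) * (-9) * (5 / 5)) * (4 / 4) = -39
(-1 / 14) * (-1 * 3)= 3 / 14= 0.21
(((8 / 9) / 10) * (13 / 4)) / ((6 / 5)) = 13 / 54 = 0.24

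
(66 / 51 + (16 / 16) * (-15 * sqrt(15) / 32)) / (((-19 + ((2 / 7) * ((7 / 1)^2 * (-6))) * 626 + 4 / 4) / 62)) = -62 / 40647 + 155 * sqrt(15) / 280544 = 0.00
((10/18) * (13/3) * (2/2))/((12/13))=845/324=2.61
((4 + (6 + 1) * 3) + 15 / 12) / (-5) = -21 / 4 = -5.25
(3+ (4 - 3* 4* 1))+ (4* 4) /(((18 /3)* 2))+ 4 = 1 /3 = 0.33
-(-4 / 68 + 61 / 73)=-964 / 1241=-0.78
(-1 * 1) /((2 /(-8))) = 4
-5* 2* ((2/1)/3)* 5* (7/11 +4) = -1700/11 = -154.55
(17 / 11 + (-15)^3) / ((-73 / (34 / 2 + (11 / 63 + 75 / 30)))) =909.20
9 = 9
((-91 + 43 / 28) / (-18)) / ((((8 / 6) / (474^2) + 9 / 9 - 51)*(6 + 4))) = -9380223 / 943639088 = -0.01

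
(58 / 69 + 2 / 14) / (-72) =-475 / 34776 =-0.01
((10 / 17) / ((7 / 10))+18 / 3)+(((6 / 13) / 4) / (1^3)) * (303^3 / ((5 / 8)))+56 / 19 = 754762860214 / 146965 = 5135664.00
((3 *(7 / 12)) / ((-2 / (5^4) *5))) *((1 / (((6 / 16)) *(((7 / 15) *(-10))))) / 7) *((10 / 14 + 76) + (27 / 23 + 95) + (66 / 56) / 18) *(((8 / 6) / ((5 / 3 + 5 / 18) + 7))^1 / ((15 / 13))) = 199.50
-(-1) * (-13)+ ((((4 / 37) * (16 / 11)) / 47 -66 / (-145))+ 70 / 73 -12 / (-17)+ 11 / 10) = -9.78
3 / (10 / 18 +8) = 0.35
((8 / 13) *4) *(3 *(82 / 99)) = 2624 / 429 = 6.12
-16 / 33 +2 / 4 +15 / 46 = 259 / 759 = 0.34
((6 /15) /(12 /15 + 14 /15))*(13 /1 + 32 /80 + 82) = 1431 /65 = 22.02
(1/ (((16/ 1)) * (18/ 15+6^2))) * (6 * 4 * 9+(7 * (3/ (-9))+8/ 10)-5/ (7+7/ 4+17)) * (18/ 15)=331051/ 766320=0.43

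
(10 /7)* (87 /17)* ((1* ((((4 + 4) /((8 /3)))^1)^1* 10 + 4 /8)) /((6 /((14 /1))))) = 8845 /17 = 520.29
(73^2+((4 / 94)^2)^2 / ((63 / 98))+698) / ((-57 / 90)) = -2646885367070 / 278141817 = -9516.32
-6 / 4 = -3 / 2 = -1.50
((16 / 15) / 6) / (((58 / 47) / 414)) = 8648 / 145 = 59.64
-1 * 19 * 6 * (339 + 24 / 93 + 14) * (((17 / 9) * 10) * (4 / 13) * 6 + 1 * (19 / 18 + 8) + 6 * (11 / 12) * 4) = -3209880463 / 1209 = -2654987.98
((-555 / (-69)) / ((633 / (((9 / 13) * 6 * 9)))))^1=29970 / 63089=0.48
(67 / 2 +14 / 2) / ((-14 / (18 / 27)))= -27 / 14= -1.93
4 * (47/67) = 2.81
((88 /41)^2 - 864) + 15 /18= -8659435 /10086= -858.56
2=2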